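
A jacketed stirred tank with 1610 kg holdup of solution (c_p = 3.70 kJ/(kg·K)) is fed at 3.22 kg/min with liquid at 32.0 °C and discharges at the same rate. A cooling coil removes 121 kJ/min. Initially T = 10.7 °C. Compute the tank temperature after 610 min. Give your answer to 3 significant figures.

18.6 °C

Energy balance: M c_p dT/dt = ṁ c_p (T_in − T) − 121.
Rearrange: dT/dt = (T_ss − T)/τ with τ = M/ṁ = 500.00 min and T_ss = T_in − Q̇/(ṁ c_p) = 21.844 °C.
This is linear first-order; T(t) = T_ss + (T₀ − T_ss) e^(−t/τ).
T(610) = 21.844 + (-11.144)·e^(−610/500.00) = 21.844 + (-11.144)·0.29523 = 18.554 °C.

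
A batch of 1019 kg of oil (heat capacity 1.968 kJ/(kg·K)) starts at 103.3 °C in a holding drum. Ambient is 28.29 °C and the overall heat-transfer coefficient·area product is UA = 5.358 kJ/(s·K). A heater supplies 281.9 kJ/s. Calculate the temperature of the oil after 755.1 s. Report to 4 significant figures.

Lumped-capacitance energy balance: M c_p dT/dt = UA(T_amb − T) + Q̇.
dT/dt = (T_ss − T)/τ with T_ss = T_amb + Q̇/UA = 28.29 + 281.9/5.358 = 80.9029 °C, τ = M c_p/UA = 1019·1.968/5.358 = 374.280 s.
Integrating: T(t) = T_ss + (T₀ − T_ss) e^(−t/τ).
T(755.1) = 80.9029 + (22.3971)·0.132991 = 83.8815 °C.

83.88 °C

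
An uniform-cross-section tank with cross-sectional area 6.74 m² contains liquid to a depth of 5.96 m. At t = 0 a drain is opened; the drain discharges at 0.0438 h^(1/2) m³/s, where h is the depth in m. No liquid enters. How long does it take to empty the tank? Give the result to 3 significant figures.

A dh/dt = −Q_out = −0.0438 √h.
∫ h^(−1/2) dh = −(0.0438/A) ∫ dt, giving 2√h = 2√h₀ − (0.0438/A) t.
Tank is empty when √h = 0: t_empty = 2A√h₀/0.0438.
t_empty = 2·6.74·√5.96/0.0438 = 13.480·2.4413/0.0438 = 751.34 s.

751 s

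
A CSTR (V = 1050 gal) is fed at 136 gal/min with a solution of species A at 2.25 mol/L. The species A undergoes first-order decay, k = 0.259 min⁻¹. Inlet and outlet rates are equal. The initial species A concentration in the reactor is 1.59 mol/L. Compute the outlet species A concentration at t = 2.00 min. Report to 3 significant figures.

Species balance: V dC/dt = Q C_in − Q C − k V C.
This is linear with rate a = Q/V + k = 0.38852 min⁻¹.
C_ss = Q C_in/(Q + kV) = 0.75009 mol/L; C(t) = C_ss + (C₀ − C_ss) e^(−a t).
C(2.00) = 0.75009 + (0.83991)·e^(−0.38852·2.00) = 0.75009 + (0.83991)·0.45976 = 1.1362 mol/L.

1.14 mol/L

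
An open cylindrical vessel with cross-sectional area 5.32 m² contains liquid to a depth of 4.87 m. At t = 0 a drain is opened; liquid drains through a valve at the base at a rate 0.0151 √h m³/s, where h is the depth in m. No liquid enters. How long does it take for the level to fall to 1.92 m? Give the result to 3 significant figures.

Mass balance (ρ constant): A dh/dt = −0.0151 √h.
Separate and integrate: 2(√h − √h₀) = −(0.0151/A) t.
t = 2A(√h₀ − √h)/0.0151 = 2·5.32·(√4.87 − √1.92)/0.0151
  = 10.640 × (2.2068 − 1.3856) / 0.0151 = 578.62 s.

579 s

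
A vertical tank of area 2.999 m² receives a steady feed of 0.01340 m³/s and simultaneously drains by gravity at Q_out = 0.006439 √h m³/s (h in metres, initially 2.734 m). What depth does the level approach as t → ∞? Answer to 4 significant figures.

4.331 m

A dh/dt = Q_in − 0.006439 √h. Steady state requires inflow = outflow:
Q_in = 0.006439 √h_ss ⇒ √h_ss = 0.01340/0.006439 = 2.08107.
h_ss = 2.08107² = 4.33085 m. (Since h₀ = 2.734 m < h_ss, the level will rise toward this value.)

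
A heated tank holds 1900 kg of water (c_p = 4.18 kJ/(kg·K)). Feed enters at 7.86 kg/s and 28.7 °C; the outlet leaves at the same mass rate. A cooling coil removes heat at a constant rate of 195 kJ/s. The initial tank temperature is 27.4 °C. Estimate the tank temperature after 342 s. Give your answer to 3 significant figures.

23.9 °C

M c_p dT/dt = ṁ c_p (T_in − T) − Q̇.
Rearrange: dT/dt = (T_ss − T)/τ with τ = M/ṁ = 241.73 s and T_ss = T_in − Q̇/(ṁ c_p) = 22.765 °C.
Solution: T(t) = T_ss + (T₀ − T_ss) e^(−t/τ).
T(342) = 22.765 + (4.6352)·e^(−342/241.73) = 22.765 + (4.6352)·0.24297 = 23.891 °C.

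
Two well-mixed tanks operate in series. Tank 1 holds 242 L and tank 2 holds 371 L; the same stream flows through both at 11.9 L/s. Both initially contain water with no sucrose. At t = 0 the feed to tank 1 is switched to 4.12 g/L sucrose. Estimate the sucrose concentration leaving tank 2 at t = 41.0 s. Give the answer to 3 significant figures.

Each tank obeys Vᵢ dCᵢ/dt = Q(Cᵢ₋₁ − Cᵢ), so τᵢ = Vᵢ/Q.
τ₁ = 242/11.9 = 20.336 s; τ₂ = 371/11.9 = 31.176 s.
Solving the cascade with C₁(0)=C₂(0)=0 gives C₂(t) = C_in[1 − (τ₁ e^(−t/τ₁) − τ₂ e^(−t/τ₂))/(τ₁ − τ₂)].
At t = 41.0: e^(−t/τ₁) = 0.13317, e^(−t/τ₂) = 0.26845.
C₂ = 4.12·[1 − (20.336·0.13317 − 31.176·0.26845)/(-10.840)] = 4.12·0.47778 = 1.9684 g/L.

1.97 g/L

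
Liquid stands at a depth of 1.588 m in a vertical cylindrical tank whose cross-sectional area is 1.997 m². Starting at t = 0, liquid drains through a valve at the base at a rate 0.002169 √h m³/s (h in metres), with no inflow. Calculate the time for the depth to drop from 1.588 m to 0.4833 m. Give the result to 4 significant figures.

With no inflow, A dh/dt = −0.002169 √h.
∫ h^(−1/2) dh = −(0.002169/A) ∫ dt, giving 2√h = 2√h₀ − (0.002169/A) t.
t = 2A(√h₀ − √h)/0.002169 = 2·1.997·(√1.588 − √0.4833)/0.002169
  = 3.99400 × (1.26016 − 0.695198) / 0.002169 = 1040.32 s.

1040 s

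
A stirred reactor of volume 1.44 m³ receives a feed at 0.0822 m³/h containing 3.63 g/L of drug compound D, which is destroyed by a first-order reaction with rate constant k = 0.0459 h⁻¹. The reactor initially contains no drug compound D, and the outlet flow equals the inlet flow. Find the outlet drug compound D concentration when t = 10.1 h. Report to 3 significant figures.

1.30 g/L

Species balance: V dC/dt = Q C_in − Q C − k V C.
dC/dt = (Q/V) C_in − (Q/V + k) C; effective rate a = Q/V + k = 0.057083 + 0.0459 = 0.10298 h⁻¹.
C_ss = Q C_in/(Q + kV) = 2.0121 g/L; C(t) = C_ss + (C₀ − C_ss) e^(−a t).
C(10.1) = 2.0121 + (-2.0121)·e^(−0.10298·10.1) = 2.0121 + (-2.0121)·0.35341 = 1.3010 g/L.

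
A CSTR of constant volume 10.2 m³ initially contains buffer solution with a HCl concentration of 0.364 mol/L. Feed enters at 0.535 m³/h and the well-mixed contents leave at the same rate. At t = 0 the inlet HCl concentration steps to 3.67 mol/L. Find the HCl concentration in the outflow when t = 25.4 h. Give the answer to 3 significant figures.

Species balance on the tank: V dC/dt = Q(C_in − C).
Time constant τ = V/Q = 10.2/0.535 = 19.065 h.
Integrating: C(t) = C_in + (C₀ − C_in) e^(−t/τ).
C(25.4) = 3.67 + (0.364 − 3.67)·e^(−25.4/19.065) = 3.67 + (-3.3060)·0.26388 = 2.7976 mol/L.

2.80 mol/L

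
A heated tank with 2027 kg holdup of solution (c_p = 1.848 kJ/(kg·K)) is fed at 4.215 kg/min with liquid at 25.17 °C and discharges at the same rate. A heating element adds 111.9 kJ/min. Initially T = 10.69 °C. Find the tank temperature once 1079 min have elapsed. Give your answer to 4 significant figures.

M c_p dT/dt = ṁ c_p (T_in − T) + Q̇.
τ = M/ṁ = 480.902 min; T_ss = T_in + Q̇/(ṁ c_p) = 25.17 + 111.9/(4.215·1.848) = 39.5358 °C.
T approaches T_ss exponentially: T(t) = T_ss + (T₀ − T_ss) e^(−t/τ).
T(1079) = 39.5358 + (-28.8458)·e^(−1079/480.902) = 39.5358 + (-28.8458)·0.106065 = 36.4763 °C.

36.48 °C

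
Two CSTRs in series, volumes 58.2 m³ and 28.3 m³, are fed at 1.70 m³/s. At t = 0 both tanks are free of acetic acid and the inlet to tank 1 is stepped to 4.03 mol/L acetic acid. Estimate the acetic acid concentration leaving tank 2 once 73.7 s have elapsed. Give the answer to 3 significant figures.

Species balance on tank i: dCᵢ/dt = (Cᵢ₋₁ − Cᵢ)/τᵢ with τᵢ = Vᵢ/Q.
τ₁ = 58.2/1.70 = 34.235 s; τ₂ = 28.3/1.70 = 16.647 s.
Tank 1: C₁ = C_in(1 − e^(−t/τ₁)). Tank 2 (τ₁ ≠ τ₂): C₂ = C_in[1 − (τ₁ e^(−t/τ₁) − τ₂ e^(−t/τ₂))/(τ₁ − τ₂)].
At t = 73.7: e^(−t/τ₁) = 0.11616, e^(−t/τ₂) = 0.011948.
C₂ = 4.03·[1 − (34.235·0.11616 − 16.647·0.011948)/(17.588)] = 4.03·0.78520 = 3.1643 mol/L.

3.16 mol/L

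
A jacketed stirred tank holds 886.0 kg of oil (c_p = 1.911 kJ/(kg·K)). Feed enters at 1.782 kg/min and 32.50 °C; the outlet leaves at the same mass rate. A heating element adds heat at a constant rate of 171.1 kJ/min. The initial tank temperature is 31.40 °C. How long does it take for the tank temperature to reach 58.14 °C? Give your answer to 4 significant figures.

M c_p dT/dt = ṁ c_p (T_in − T) + Q̇.
τ = M/ṁ = 497.194 min; T_ss = T_in + Q̇/(ṁ c_p) = 82.7437 °C.
T(t) = T_ss + (T₀ − T_ss) e^(−t/τ). Set T = 58.14:
e^(−t/τ) = (58.14 − 82.7437)/(31.40 − 82.7437) = 0.479196
t = −497.194 · ln(0.479196) = 365.759 min.

365.8 min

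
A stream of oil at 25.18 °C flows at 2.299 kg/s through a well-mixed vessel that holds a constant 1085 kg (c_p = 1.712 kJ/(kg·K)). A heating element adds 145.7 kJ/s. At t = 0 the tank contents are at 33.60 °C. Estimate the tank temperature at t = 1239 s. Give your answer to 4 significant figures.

60.13 °C

Energy balance: M c_p dT/dt = ṁ c_p (T_in − T) + 145.7.
Rearrange: dT/dt = (T_ss − T)/τ with τ = M/ṁ = 471.944 s and T_ss = T_in + Q̇/(ṁ c_p) = 62.1983 °C.
T approaches T_ss exponentially: T(t) = T_ss + (T₀ − T_ss) e^(−t/τ).
T(1239) = 62.1983 + (-28.5983)·e^(−1239/471.944) = 62.1983 + (-28.5983)·0.0724173 = 60.1273 °C.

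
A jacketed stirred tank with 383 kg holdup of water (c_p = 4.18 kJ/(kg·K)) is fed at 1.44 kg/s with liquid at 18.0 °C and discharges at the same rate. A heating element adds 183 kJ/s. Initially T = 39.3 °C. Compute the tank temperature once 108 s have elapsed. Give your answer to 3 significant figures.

42.3 °C

M c_p dT/dt = ṁ c_p (T_in − T) + Q̇.
Rearrange: dT/dt = (T_ss − T)/τ with τ = M/ṁ = 265.97 s and T_ss = T_in + Q̇/(ṁ c_p) = 48.403 °C.
T approaches T_ss exponentially: T(t) = T_ss + (T₀ − T_ss) e^(−t/τ).
T(108) = 48.403 + (-9.1027)·e^(−108/265.97) = 48.403 + (-9.1027)·0.66627 = 42.338 °C.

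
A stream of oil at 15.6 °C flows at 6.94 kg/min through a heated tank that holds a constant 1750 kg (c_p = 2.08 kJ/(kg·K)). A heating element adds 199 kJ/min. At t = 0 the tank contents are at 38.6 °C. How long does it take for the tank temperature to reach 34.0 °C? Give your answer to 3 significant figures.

174 min

M c_p dT/dt = ṁ c_p (T_in − T) + Q̇.
τ = M/ṁ = 252.16 min; T_ss = T_in + Q̇/(ṁ c_p) = 29.386 °C.
T(t) = T_ss + (T₀ − T_ss) e^(−t/τ). Set T = 34.0:
e^(−t/τ) = (34.0 − 29.386)/(38.6 − 29.386) = 0.50077
t = −252.16 · ln(0.50077) = 174.40 min.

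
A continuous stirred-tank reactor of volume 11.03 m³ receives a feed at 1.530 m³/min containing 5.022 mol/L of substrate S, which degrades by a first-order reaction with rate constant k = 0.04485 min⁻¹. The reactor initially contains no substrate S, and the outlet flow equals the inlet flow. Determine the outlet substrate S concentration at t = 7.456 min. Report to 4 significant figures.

2.829 mol/L

Accumulation = in − out − consumed: V dC/dt = Q C_in − Q C − k V C.
This is linear with rate a = Q/V + k = 0.183563 min⁻¹.
C_ss = Q C_in/(Q + kV) = 3.79497 mol/L; C(t) = C_ss + (C₀ − C_ss) e^(−a t).
C(7.456) = 3.79497 + (-3.79497)·e^(−0.183563·7.456) = 3.79497 + (-3.79497)·0.254452 = 2.82933 mol/L.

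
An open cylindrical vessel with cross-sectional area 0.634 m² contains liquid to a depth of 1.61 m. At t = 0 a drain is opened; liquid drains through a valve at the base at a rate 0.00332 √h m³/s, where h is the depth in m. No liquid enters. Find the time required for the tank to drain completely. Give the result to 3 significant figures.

A dh/dt = −Q_out = −0.00332 √h.
This is separable: 2 d(√h)/dt = −0.00332/A, so √h = √h₀ − (0.00332/(2A)) t.
Tank is empty when √h = 0: t_empty = 2A√h₀/0.00332.
t_empty = 2·0.634·√1.61/0.00332 = 1.2680·1.2689/0.00332 = 484.61 s.

485 s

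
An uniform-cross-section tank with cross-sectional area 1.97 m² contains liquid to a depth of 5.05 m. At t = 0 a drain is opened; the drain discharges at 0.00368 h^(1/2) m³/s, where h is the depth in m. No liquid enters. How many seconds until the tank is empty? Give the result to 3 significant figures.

2410 s

With no inflow, A dh/dt = −0.00368 √h.
This is separable: 2 d(√h)/dt = −0.00368/A, so √h = √h₀ − (0.00368/(2A)) t.
Tank is empty when √h = 0: t_empty = 2A√h₀/0.00368.
t_empty = 2·1.97·√5.05/0.00368 = 3.9400·2.2472/0.00368 = 2406.0 s.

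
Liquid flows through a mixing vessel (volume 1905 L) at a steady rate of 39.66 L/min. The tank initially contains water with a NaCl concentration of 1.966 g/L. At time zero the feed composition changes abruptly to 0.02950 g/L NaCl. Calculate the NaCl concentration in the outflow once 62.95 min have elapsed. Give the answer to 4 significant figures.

Unsteady species balance (constant V, well mixed): V dC/dt = Q(C_in − C).
So dC/dt = (C_in − C)/τ with τ = V/Q = 1905/39.66 = 48.0333 min.
C approaches C_in exponentially: C(t) = C_in + (C₀ − C_in) e^(−t/τ).
C(62.95) = 0.02950 + (1.966 − 0.02950)·e^(−62.95/48.0333) = 0.02950 + (1.93650)·0.269672 = 0.551719 g/L.

0.5517 g/L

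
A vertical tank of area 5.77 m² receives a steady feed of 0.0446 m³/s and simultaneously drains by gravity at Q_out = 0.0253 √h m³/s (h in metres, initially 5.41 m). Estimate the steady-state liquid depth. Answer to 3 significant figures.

Level balance: A dh/dt = 0.0446 − 0.0253 √h. Setting dh/dt = 0:
Q_in = 0.0253 √h_ss ⇒ √h_ss = 0.0446/0.0253 = 1.7628.
h_ss = 1.7628² = 3.1076 m. (Since h₀ = 5.41 m > h_ss, the level will fall toward this value.)

3.11 m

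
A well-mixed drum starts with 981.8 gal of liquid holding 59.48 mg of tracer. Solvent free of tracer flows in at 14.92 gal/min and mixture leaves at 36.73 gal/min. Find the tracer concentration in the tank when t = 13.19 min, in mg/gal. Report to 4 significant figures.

0.04779 mg/gal

Let m(t) be the amount of tracer. Volume: V(t) = V₀ + (Q_in − Q_out) t = 981.8 − 21.8100 t; V(13.19) = 694.126 gal.
Solute balance: dm/dt = 0 − Q_out C = −Q_out m/V(t).
Separate: dm/m = −Q_out dt/V(t) ⇒ ln(m/m₀) = −(Q_out/(Q_in−Q_out)) ln(V/V₀).
m = m₀ (V₀/V)^(Q_out/(Q_in−Q_out)) = 59.48 × (981.8/694.126)^(-1.68409) = 33.1721 mg.
C = m/V = 33.1721/694.126 = 0.0477897 mg/gal.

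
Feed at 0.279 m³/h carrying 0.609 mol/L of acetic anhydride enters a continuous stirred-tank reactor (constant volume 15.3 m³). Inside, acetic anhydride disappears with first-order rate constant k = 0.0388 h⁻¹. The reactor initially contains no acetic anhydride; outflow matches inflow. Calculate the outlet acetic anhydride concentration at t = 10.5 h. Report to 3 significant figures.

0.0877 mol/L

V dC/dt = Q(C_in − C) − k V C.
dC/dt = (Q/V) C_in − (Q/V + k) C; effective rate a = Q/V + k = 0.018235 + 0.0388 = 0.057035 h⁻¹.
C_ss = Q C_in/(Q + kV) = 0.19471 mol/L; C(t) = C_ss + (C₀ − C_ss) e^(−a t).
C(10.5) = 0.19471 + (-0.19471)·e^(−0.057035·10.5) = 0.19471 + (-0.19471)·0.54943 = 0.087730 mol/L.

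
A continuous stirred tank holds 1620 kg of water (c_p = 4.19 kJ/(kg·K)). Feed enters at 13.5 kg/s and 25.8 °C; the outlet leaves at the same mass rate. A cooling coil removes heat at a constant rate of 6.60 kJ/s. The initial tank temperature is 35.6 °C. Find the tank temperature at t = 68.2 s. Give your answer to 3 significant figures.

Heat balance on the well-mixed liquid: M c_p dT/dt = ṁ c_p (T_in − T) − 6.60.
τ = M/ṁ = 120.00 s; T_ss = T_in − Q̇/(ṁ c_p) = 25.8 − 6.60/(13.5·4.19) = 25.683 °C.
T approaches T_ss exponentially: T(t) = T_ss + (T₀ − T_ss) e^(−t/τ).
T(68.2) = 25.683 + (9.9167)·e^(−68.2/120.00) = 25.683 + (9.9167)·0.56647 = 31.301 °C.

31.3 °C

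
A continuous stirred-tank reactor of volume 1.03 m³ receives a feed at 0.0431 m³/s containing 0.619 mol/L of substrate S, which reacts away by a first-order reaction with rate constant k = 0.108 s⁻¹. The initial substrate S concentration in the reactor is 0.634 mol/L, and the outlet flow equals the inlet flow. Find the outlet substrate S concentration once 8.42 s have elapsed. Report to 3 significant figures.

0.303 mol/L

Accumulation = in − out − consumed: V dC/dt = Q C_in − Q C − k V C.
dC/dt = (Q/V) C_in − (Q/V + k) C; effective rate a = Q/V + k = 0.041845 + 0.108 = 0.14984 s⁻¹.
C_ss = Q C_in/(Q + kV) = 0.17286 mol/L; C(t) = C_ss + (C₀ − C_ss) e^(−a t).
C(8.42) = 0.17286 + (0.46114)·e^(−0.14984·8.42) = 0.17286 + (0.46114)·0.28317 = 0.30344 mol/L.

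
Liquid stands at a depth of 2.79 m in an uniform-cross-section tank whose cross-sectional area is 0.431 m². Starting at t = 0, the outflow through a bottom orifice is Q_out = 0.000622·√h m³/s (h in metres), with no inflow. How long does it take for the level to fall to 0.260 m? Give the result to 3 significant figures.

A dh/dt = −Q_out = −0.000622 √h.
Separate and integrate: 2(√h − √h₀) = −(0.000622/A) t.
t = 2A(√h₀ − √h)/0.000622 = 2·0.431·(√2.79 − √0.260)/0.000622
  = 0.86200 × (1.6703 − 0.50990) / 0.000622 = 1608.2 s.

1610 s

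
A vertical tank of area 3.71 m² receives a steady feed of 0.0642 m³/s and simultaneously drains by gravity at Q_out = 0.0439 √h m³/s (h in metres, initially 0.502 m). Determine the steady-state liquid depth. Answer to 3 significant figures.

A dh/dt = Q_in − 0.0439 √h. Steady state requires inflow = outflow:
Q_in = 0.0439 √h_ss ⇒ √h_ss = 0.0642/0.0439 = 1.4624.
h_ss = 1.4624² = 2.1387 m. (Since h₀ = 0.502 m < h_ss, the level will rise toward this value.)

2.14 m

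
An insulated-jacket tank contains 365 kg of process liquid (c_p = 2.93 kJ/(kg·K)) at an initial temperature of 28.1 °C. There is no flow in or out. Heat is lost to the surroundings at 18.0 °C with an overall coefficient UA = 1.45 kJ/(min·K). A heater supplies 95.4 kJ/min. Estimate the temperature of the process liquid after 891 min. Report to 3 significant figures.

67.2 °C

Lumped-capacitance energy balance: M c_p dT/dt = UA(T_amb − T) + Q̇.
dT/dt = (T_ss − T)/τ with T_ss = T_amb + Q̇/UA = 18.0 + 95.4/1.45 = 83.793 °C, τ = M c_p/UA = 365·2.93/1.45 = 737.55 min.
T approaches T_ss exponentially: T(t) = T_ss + (T₀ − T_ss) e^(−t/τ).
T(891) = 83.793 + (-55.693)·0.29878 = 67.153 °C.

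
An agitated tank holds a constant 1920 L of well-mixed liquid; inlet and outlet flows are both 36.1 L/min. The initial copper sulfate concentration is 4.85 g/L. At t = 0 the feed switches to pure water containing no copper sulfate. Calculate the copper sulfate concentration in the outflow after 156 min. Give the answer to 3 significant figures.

Accumulation = in − out for the solute gives V dC/dt = Q(C_in − C).
So dC/dt = (C_in − C)/τ with τ = V/Q = 1920/36.1 = 53.186 min.
Solution: C(t) = C_in + (C₀ − C_in) e^(−t/τ).
C(156) = 0 + (4.85 − 0)·e^(−156/53.186) = 0 + (4.8500)·0.053230 = 0.25817 g/L.

0.258 g/L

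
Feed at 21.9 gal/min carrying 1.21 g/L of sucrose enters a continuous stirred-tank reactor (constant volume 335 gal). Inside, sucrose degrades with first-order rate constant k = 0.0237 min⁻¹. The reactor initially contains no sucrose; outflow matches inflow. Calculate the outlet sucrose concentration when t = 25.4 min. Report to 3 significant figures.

0.796 g/L

V dC/dt = Q(C_in − C) − k V C.
This is linear with rate a = Q/V + k = 0.089073 min⁻¹.
C_ss = Q C_in/(Q + kV) = 0.88805 g/L; C(t) = C_ss + (C₀ − C_ss) e^(−a t).
C(25.4) = 0.88805 + (-0.88805)·e^(−0.089073·25.4) = 0.88805 + (-0.88805)·0.10409 = 0.79561 g/L.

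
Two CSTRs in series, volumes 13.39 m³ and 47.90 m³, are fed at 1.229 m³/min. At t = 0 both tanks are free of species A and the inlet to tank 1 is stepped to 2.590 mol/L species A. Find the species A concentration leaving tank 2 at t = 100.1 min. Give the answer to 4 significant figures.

2.315 mol/L

Time constants: τᵢ = Vᵢ/Q for each well-mixed tank.
τ₁ = 13.39/1.229 = 10.8950 min; τ₂ = 47.90/1.229 = 38.9748 min.
Tank 1: C₁ = C_in(1 − e^(−t/τ₁)). Tank 2 (τ₁ ≠ τ₂): C₂ = C_in[1 − (τ₁ e^(−t/τ₁) − τ₂ e^(−t/τ₂))/(τ₁ − τ₂)].
At t = 100.1: e^(−t/τ₁) = 0.000102293, e^(−t/τ₂) = 0.0766636.
C₂ = 2.590·[1 − (10.8950·0.000102293 − 38.9748·0.0766636)/(-28.0797)] = 2.590·0.893630 = 2.31450 mol/L.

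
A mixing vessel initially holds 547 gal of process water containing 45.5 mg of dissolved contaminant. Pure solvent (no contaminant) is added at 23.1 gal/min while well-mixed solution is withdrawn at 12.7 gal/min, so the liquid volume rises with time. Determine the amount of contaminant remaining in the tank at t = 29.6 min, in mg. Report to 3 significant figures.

26.4 mg

Let m(t) be the amount of contaminant. Volume: V(t) = V₀ + (Q_in − Q_out) t = 547 + 10.400 t; V(29.6) = 854.84 gal.
Solute balance: dm/dt = 0 − Q_out C = −Q_out m/V(t).
Separate: dm/m = −Q_out dt/V(t) ⇒ ln(m/m₀) = −(Q_out/(Q_in−Q_out)) ln(V/V₀).
m = m₀ (V₀/V)^(Q_out/(Q_in−Q_out)) = 45.5 × (547/854.84)^(1.2212) = 26.377 mg.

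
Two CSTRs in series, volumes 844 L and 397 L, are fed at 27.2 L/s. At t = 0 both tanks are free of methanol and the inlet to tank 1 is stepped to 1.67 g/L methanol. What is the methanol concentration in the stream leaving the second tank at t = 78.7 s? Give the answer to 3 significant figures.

Species balance on tank i: dCᵢ/dt = (Cᵢ₋₁ − Cᵢ)/τᵢ with τᵢ = Vᵢ/Q.
τ₁ = 844/27.2 = 31.029 s; τ₂ = 397/27.2 = 14.596 s.
Solving the cascade with C₁(0)=C₂(0)=0 gives C₂(t) = C_in[1 − (τ₁ e^(−t/τ₁) − τ₂ e^(−t/τ₂))/(τ₁ − τ₂)].
At t = 78.7: e^(−t/τ₁) = 0.079158, e^(−t/τ₂) = 0.0045527.
C₂ = 1.67·[1 − (31.029·0.079158 − 14.596·0.0045527)/(16.434)] = 1.67·0.85458 = 1.4272 g/L.

1.43 g/L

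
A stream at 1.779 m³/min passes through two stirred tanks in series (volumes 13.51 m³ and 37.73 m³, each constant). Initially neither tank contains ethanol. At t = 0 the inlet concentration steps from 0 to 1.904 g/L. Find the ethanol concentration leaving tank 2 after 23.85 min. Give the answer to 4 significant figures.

Each tank obeys Vᵢ dCᵢ/dt = Q(Cᵢ₋₁ − Cᵢ), so τᵢ = Vᵢ/Q.
τ₁ = 13.51/1.779 = 7.59415 min; τ₂ = 37.73/1.779 = 21.2085 min.
Solving the cascade with C₁(0)=C₂(0)=0 gives C₂(t) = C_in[1 − (τ₁ e^(−t/τ₁) − τ₂ e^(−t/τ₂))/(τ₁ − τ₂)].
At t = 23.85: e^(−t/τ₁) = 0.0432580, e^(−t/τ₂) = 0.324800.
C₂ = 1.904·[1 − (7.59415·0.0432580 − 21.2085·0.324800)/(-13.6144)] = 1.904·0.518155 = 0.986568 g/L.

0.9866 g/L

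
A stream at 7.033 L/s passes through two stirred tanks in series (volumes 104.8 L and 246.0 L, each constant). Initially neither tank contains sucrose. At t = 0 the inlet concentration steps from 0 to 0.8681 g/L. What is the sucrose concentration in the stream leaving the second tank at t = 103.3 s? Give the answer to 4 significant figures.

0.7898 g/L

Each tank obeys Vᵢ dCᵢ/dt = Q(Cᵢ₋₁ − Cᵢ), so τᵢ = Vᵢ/Q.
τ₁ = 104.8/7.033 = 14.9012 s; τ₂ = 246.0/7.033 = 34.9780 s.
Tank 1: C₁ = C_in(1 − e^(−t/τ₁)). Tank 2 (τ₁ ≠ τ₂): C₂ = C_in[1 − (τ₁ e^(−t/τ₁) − τ₂ e^(−t/τ₂))/(τ₁ − τ₂)].
At t = 103.3: e^(−t/τ₁) = 0.000975718, e^(−t/τ₂) = 0.0521679.
C₂ = 0.8681·[1 − (14.9012·0.000975718 − 34.9780·0.0521679)/(-20.0768)] = 0.8681·0.909837 = 0.789829 g/L.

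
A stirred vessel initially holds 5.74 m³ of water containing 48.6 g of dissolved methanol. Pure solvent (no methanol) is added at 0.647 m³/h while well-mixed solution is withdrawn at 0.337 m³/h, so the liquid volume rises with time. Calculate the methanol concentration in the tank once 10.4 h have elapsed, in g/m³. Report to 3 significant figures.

3.34 g/m³

Let m(t) be the amount of methanol. Volume: V(t) = V₀ + (Q_in − Q_out) t = 5.74 + 0.31000 t; V(10.4) = 8.9640 m³.
No methanol enters, so dm/dt = −Q_out · (m/V).
dm/m = −Q_out dt/(V₀ + 0.31000 t); integrating gives ln(m/m₀) = −(Q_out/(Q_in−Q_out)) ln(V/V₀).
m = m₀ (V₀/V)^(Q_out/(Q_in−Q_out)) = 48.6 × (5.74/8.9640)^(1.0871) = 29.935 g.
C = m/V = 29.935/8.9640 = 3.3395 g/m³.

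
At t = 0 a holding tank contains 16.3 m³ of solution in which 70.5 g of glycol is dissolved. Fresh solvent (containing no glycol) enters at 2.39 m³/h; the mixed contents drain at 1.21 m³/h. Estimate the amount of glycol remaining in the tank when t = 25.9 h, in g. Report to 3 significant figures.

23.9 g

Total volume: dV/dt = Q_in − Q_out = 1.1800 m³/h, so V(t) = 16.3 + 1.1800 t and V(25.9) = 46.862 m³.
No glycol enters, so dm/dt = −Q_out · (m/V).
dm/m = −Q_out dt/(V₀ + 1.1800 t); integrating gives ln(m/m₀) = −(Q_out/(Q_in−Q_out)) ln(V/V₀).
m = m₀ (V₀/V)^(Q_out/(Q_in−Q_out)) = 70.5 × (16.3/46.862)^(1.0254) = 23.872 g.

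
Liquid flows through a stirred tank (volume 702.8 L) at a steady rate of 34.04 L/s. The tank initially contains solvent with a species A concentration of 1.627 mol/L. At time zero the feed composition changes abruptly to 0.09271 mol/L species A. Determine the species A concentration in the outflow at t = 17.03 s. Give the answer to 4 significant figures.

0.7652 mol/L

Accumulation = in − out for the solute gives V dC/dt = Q(C_in − C).
Time constant τ = V/Q = 702.8/34.04 = 20.6463 s.
This is linear first-order; C(t) = C_in + (C₀ − C_in) e^(−t/τ).
C(17.03) = 0.09271 + (1.627 − 0.09271)·e^(−17.03/20.6463) = 0.09271 + (1.53429)·0.438303 = 0.765194 mol/L.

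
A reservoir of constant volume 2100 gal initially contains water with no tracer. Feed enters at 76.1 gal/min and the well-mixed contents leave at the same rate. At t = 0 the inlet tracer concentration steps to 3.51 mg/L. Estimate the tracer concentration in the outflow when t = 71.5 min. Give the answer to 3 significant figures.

3.25 mg/L

Accumulation = in − out for the solute gives V dC/dt = Q(C_in − C).
Time constant τ = V/Q = 2100/76.1 = 27.595 min.
Solution: C(t) = C_in + (C₀ − C_in) e^(−t/τ).
C(71.5) = 3.51 + (0 − 3.51)·e^(−71.5/27.595) = 3.51 + (-3.5100)·0.074943 = 3.2469 mg/L.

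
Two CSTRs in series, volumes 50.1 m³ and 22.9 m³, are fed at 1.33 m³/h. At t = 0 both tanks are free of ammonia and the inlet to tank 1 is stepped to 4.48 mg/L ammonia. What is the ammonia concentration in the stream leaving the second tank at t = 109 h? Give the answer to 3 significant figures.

4.03 mg/L

Species balance on tank i: dCᵢ/dt = (Cᵢ₋₁ − Cᵢ)/τᵢ with τᵢ = Vᵢ/Q.
τ₁ = 50.1/1.33 = 37.669 h; τ₂ = 22.9/1.33 = 17.218 h.
Tank 1: C₁ = C_in(1 − e^(−t/τ₁)). Tank 2 (τ₁ ≠ τ₂): C₂ = C_in[1 − (τ₁ e^(−t/τ₁) − τ₂ e^(−t/τ₂))/(τ₁ − τ₂)].
At t = 109: e^(−t/τ₁) = 0.055376, e^(−t/τ₂) = 0.0017810.
C₂ = 4.48·[1 − (37.669·0.055376 − 17.218·0.0017810)/(20.451)] = 4.48·0.89950 = 4.0298 mg/L.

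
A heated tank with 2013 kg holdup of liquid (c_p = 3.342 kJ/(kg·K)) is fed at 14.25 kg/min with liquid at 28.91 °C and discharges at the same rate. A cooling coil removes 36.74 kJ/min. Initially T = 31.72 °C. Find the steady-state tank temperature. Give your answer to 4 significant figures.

M c_p dT/dt = ṁ c_p (T_in − T) − Q̇.
At steady state dT/dt = 0 ⇒ T_ss = T_in − Q̇/(ṁ c_p) = 28.91 − 36.74/(14.25·3.342) = 28.1385 °C.

28.14 °C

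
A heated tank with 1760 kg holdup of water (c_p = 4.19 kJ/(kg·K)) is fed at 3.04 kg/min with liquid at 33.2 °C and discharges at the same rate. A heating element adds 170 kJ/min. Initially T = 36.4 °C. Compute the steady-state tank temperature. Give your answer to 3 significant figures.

First-law balance (no shaft work): M c_p dT/dt = ṁ c_p (T_in − T) + 170.
At steady state dT/dt = 0 ⇒ T_ss = T_in + Q̇/(ṁ c_p) = 33.2 + 170/(3.04·4.19) = 46.546 °C.

46.5 °C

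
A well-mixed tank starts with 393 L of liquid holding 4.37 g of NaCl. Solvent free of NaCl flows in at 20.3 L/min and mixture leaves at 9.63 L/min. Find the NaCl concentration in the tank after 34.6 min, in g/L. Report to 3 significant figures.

0.00315 g/L

Total volume: dV/dt = Q_in − Q_out = 10.670 L/min, so V(t) = 393 + 10.670 t and V(34.6) = 762.18 L.
No NaCl enters, so dm/dt = −Q_out · (m/V).
dm/m = −Q_out dt/(V₀ + 10.670 t); integrating gives ln(m/m₀) = −(Q_out/(Q_in−Q_out)) ln(V/V₀).
m = m₀ (V₀/V)^(Q_out/(Q_in−Q_out)) = 4.37 × (393/762.18)^(0.90253) = 2.4036 g.
C = m/V = 2.4036/762.18 = 0.0031535 g/L.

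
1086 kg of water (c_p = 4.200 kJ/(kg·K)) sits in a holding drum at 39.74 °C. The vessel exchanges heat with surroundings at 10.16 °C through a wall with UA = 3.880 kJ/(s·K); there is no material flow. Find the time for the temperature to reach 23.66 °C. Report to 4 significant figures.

Lumped-capacitance energy balance: M c_p dT/dt = UA(T_amb − T).
τ = M c_p/UA = 1175.57 s; T_ss = T_amb = 10.1600 °C.
T(t) = T_ss + (T₀ − T_ss)e^(−t/τ); set T = 23.66:
t = −τ ln[(T − T_ss)/(T₀ − T_ss)] = −1175.57 · ln(0.456389) = 922.125 s.

922.1 s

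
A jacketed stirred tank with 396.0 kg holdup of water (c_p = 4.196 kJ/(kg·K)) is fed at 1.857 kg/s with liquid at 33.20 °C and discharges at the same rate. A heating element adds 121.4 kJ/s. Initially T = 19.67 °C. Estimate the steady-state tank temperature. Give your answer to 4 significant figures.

M c_p dT/dt = ṁ c_p (T_in − T) + Q̇.
At steady state dT/dt = 0 ⇒ T_ss = T_in + Q̇/(ṁ c_p) = 33.20 + 121.4/(1.857·4.196) = 48.7801 °C.

48.78 °C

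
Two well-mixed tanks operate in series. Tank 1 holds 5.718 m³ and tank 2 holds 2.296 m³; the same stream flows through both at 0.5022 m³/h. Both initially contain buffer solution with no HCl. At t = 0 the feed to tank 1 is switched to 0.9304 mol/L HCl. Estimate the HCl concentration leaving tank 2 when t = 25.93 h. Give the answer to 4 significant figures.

Species balance on tank i: dCᵢ/dt = (Cᵢ₋₁ − Cᵢ)/τᵢ with τᵢ = Vᵢ/Q.
τ₁ = 5.718/0.5022 = 11.3859 h; τ₂ = 2.296/0.5022 = 4.57188 h.
Solving the cascade with C₁(0)=C₂(0)=0 gives C₂(t) = C_in[1 − (τ₁ e^(−t/τ₁) − τ₂ e^(−t/τ₂))/(τ₁ − τ₂)].
At t = 25.93: e^(−t/τ₁) = 0.102553, e^(−t/τ₂) = 0.00344227.
C₂ = 0.9304·[1 − (11.3859·0.102553 − 4.57188·0.00344227)/(6.81402)] = 0.9304·0.830949 = 0.773115 mol/L.

0.7731 mol/L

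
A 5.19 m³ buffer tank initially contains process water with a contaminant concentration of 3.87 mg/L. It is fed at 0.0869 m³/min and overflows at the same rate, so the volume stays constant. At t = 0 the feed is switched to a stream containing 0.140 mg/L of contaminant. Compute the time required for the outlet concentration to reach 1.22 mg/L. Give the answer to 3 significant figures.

74.0 min

Species balance: V dC/dt = Q(C_in − C) ⇒ τ = V/Q = 59.724 min.
C(t) = C_in + (C₀ − C_in) e^(−t/τ). Set C = 1.22 and solve for t:
e^(−t/τ) = (C − C_in)/(C₀ − C_in) = (1.22 − 0.140)/(3.87 − 0.140) = 0.28954
t = −τ ln(…) = 59.724 × 1.2394 = 74.025 min.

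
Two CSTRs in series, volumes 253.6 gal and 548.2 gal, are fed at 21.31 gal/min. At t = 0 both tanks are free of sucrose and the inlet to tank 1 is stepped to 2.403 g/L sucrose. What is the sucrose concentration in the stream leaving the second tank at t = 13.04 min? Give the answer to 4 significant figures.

Species balance on tank i: dCᵢ/dt = (Cᵢ₋₁ − Cᵢ)/τᵢ with τᵢ = Vᵢ/Q.
τ₁ = 253.6/21.31 = 11.9005 min; τ₂ = 548.2/21.31 = 25.7250 min.
Solving the cascade with C₁(0)=C₂(0)=0 gives C₂(t) = C_in[1 − (τ₁ e^(−t/τ₁) − τ₂ e^(−t/τ₂))/(τ₁ − τ₂)].
At t = 13.04: e^(−t/τ₁) = 0.334289, e^(−t/τ₂) = 0.602360.
C₂ = 2.403·[1 − (11.9005·0.334289 − 25.7250·0.602360)/(-13.8245)] = 2.403·0.166876 = 0.401003 g/L.

0.4010 g/L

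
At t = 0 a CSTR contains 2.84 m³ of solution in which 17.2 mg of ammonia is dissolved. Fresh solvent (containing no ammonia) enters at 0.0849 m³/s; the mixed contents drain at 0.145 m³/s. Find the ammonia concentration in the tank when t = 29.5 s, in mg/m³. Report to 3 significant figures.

1.52 mg/m³

Let m(t) be the amount of ammonia. Volume: V(t) = V₀ + (Q_in − Q_out) t = 2.84 − 0.060100 t; V(29.5) = 1.0671 m³.
No ammonia enters, so dm/dt = −Q_out · (m/V).
dm/m = −Q_out dt/(V₀ − 0.060100 t); integrating gives ln(m/m₀) = −(Q_out/(Q_in−Q_out)) ln(V/V₀).
m = m₀ (V₀/V)^(Q_out/(Q_in−Q_out)) = 17.2 × (2.84/1.0671)^(-2.4126) = 1.6212 mg.
C = m/V = 1.6212/1.0671 = 1.5193 mg/m³.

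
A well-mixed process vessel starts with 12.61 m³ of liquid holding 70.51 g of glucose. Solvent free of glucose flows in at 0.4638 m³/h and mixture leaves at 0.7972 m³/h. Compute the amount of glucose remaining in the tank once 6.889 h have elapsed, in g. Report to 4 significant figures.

Let m(t) be the amount of glucose. Volume: V(t) = V₀ + (Q_in − Q_out) t = 12.61 − 0.333400 t; V(6.889) = 10.3132 m³.
No glucose enters, so dm/dt = −Q_out · (m/V).
Separate: dm/m = −Q_out dt/V(t) ⇒ ln(m/m₀) = −(Q_out/(Q_in−Q_out)) ln(V/V₀).
m = m₀ (V₀/V)^(Q_out/(Q_in−Q_out)) = 70.51 × (12.61/10.3132)^(-2.39112) = 43.5968 g.

43.60 g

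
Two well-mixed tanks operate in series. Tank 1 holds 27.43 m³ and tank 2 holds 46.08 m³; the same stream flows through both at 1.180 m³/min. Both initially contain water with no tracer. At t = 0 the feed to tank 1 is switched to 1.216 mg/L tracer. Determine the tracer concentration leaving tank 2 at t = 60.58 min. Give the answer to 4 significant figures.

0.7112 mg/L

Each tank obeys Vᵢ dCᵢ/dt = Q(Cᵢ₋₁ − Cᵢ), so τᵢ = Vᵢ/Q.
τ₁ = 27.43/1.180 = 23.2458 min; τ₂ = 46.08/1.180 = 39.0508 min.
Tank 1: C₁ = C_in(1 − e^(−t/τ₁)). Tank 2 (τ₁ ≠ τ₂): C₂ = C_in[1 − (τ₁ e^(−t/τ₁) − τ₂ e^(−t/τ₂))/(τ₁ − τ₂)].
At t = 60.58: e^(−t/τ₁) = 0.0738244, e^(−t/τ₂) = 0.211970.
C₂ = 1.216·[1 − (23.2458·0.0738244 − 39.0508·0.211970)/(-15.8051)] = 1.216·0.584849 = 0.711176 mg/L.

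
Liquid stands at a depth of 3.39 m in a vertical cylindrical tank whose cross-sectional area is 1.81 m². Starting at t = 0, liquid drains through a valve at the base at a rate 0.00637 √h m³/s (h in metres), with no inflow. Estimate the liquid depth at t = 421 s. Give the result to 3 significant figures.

A dh/dt = −Q_out = −0.00637 √h.
∫ h^(−1/2) dh = −(0.00637/A) ∫ dt, giving 2√h = 2√h₀ − (0.00637/A) t.
√h = √3.39 − 0.00637·421/(2·1.81) = 1.8412 − 0.74082 = 1.1004.
h = 1.1004² = 1.2108 m.

1.21 m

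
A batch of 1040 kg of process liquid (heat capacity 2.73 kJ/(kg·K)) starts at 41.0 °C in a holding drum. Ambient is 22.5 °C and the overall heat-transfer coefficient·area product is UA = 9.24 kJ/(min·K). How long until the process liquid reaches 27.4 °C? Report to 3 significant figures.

Lumped-capacitance energy balance: M c_p dT/dt = UA(T_amb − T).
τ = M c_p/UA = 307.27 min; T_ss = T_amb = 22.500 °C.
T(t) = T_ss + (T₀ − T_ss)e^(−t/τ); set T = 27.4:
t = −τ ln[(T − T_ss)/(T₀ − T_ss)] = −307.27 · ln(0.26486) = 408.22 min.

408 min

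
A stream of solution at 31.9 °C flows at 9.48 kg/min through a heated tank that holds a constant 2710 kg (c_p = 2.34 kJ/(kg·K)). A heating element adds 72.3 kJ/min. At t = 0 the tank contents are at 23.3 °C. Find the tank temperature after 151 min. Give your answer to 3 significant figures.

Heat balance on the well-mixed liquid: M c_p dT/dt = ṁ c_p (T_in − T) + 72.3.
τ = M/ṁ = 285.86 min; T_ss = T_in + Q̇/(ṁ c_p) = 31.9 + 72.3/(9.48·2.34) = 35.159 °C.
This is linear first-order; T(t) = T_ss + (T₀ − T_ss) e^(−t/τ).
T(151) = 35.159 + (-11.859)·e^(−151/285.86) = 35.159 + (-11.859)·0.58965 = 28.166 °C.

28.2 °C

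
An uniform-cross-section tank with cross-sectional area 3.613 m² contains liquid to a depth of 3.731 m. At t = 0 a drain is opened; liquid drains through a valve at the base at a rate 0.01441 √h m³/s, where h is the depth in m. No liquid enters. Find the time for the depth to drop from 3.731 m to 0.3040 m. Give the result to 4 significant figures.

With no inflow, A dh/dt = −0.01441 √h.
This is separable: 2 d(√h)/dt = −0.01441/A, so √h = √h₀ − (0.01441/(2A)) t.
t = 2A(√h₀ − √h)/0.01441 = 2·3.613·(√3.731 − √0.3040)/0.01441
  = 7.22600 × (1.93158 − 0.551362) / 0.01441 = 692.120 s.

692.1 s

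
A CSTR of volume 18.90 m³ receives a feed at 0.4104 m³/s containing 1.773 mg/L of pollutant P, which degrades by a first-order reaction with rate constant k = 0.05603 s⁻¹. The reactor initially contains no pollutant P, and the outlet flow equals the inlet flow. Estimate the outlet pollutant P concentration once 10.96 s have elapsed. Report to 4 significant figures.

V dC/dt = Q(C_in − C) − k V C.
This is linear with rate a = Q/V + k = 0.0777443 s⁻¹.
C_ss = Q C_in/(Q + kV) = 0.495206 mg/L; C(t) = C_ss + (C₀ − C_ss) e^(−a t).
C(10.96) = 0.495206 + (-0.495206)·e^(−0.0777443·10.96) = 0.495206 + (-0.495206)·0.426528 = 0.283987 mg/L.

0.2840 mg/L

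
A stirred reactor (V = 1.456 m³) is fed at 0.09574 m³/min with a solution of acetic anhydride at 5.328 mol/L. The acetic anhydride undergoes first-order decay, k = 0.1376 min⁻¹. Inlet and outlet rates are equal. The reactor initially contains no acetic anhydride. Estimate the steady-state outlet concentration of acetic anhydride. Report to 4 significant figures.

1.723 mol/L

Accumulation = in − out − consumed: V dC/dt = Q C_in − Q C − k V C.
At steady state: 0 = Q C_in − (Q + kV) C_ss, so C_ss = Q C_in/(Q + kV).
C_ss = 0.09574·5.328/(0.09574 + 0.1376·1.456) = 0.510103/0.296086 = 1.72282 mol/L.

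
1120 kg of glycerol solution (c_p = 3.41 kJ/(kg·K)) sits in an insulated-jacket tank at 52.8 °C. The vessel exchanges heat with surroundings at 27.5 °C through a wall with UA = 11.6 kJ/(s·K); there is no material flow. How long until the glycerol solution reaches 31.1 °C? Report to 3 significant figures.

M c_p dT/dt = −UA(T − T_amb).
τ = M c_p/UA = 329.24 s; T_ss = T_amb = 27.500 °C.
T(t) = T_ss + (T₀ − T_ss)e^(−t/τ); set T = 31.1:
t = −τ ln[(T − T_ss)/(T₀ − T_ss)] = −329.24 · ln(0.14229) = 641.98 s.

642 s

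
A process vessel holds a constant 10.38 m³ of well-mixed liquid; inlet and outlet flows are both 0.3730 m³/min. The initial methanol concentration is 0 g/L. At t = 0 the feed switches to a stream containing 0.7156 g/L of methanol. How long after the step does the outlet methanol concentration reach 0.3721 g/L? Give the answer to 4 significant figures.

Species balance: V dC/dt = Q(C_in − C) ⇒ τ = V/Q = 27.8284 min.
C(t) = C_in + (C₀ − C_in) e^(−t/τ). Set C = 0.3721 and solve for t:
e^(−t/τ) = (C − C_in)/(C₀ − C_in) = (0.3721 − 0.7156)/(0 − 0.7156) = 0.480017
t = −τ ln(…) = 27.8284 × 0.733934 = 20.4242 min.

20.42 min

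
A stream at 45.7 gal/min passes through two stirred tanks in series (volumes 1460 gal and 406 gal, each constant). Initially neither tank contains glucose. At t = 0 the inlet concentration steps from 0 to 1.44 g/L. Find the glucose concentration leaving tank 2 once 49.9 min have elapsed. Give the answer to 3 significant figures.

1.02 g/L

Time constants: τᵢ = Vᵢ/Q for each well-mixed tank.
τ₁ = 1460/45.7 = 31.947 min; τ₂ = 406/45.7 = 8.8840 min.
Solving the cascade with C₁(0)=C₂(0)=0 gives C₂(t) = C_in[1 − (τ₁ e^(−t/τ₁) − τ₂ e^(−t/τ₂))/(τ₁ − τ₂)].
At t = 49.9: e^(−t/τ₁) = 0.20973, e^(−t/τ₂) = 0.0036362.
C₂ = 1.44·[1 − (31.947·0.20973 − 8.8840·0.0036362)/(23.063)] = 1.44·0.71088 = 1.0237 g/L.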